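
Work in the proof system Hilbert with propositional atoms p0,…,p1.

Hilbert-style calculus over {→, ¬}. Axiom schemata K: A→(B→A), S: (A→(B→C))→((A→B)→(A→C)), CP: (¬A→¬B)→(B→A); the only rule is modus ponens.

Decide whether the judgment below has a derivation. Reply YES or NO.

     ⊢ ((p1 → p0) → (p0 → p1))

Search for a countermodel by truth-table:
  v=00: Γ:[] Δ:[((p1 → p0) → (p0 → p1))=T] refutes=False
  v=01: Γ:[] Δ:[((p1 → p0) → (p0 → p1))=T] refutes=False
  v=10: Γ:[] Δ:[((p1 → p0) → (p0 → p1))=F] refutes=True  ← countermodel

Result: NO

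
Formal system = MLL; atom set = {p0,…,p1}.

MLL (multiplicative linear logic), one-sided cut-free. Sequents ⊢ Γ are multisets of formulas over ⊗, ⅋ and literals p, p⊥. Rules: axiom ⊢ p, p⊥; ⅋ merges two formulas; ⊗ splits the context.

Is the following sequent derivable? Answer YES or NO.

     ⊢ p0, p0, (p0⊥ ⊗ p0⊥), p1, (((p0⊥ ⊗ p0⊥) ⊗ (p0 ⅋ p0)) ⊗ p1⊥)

Proof tree:
[⊗]  ⊢ p0, p0, (p0⊥ ⊗ p0⊥), p1, (((p0⊥ ⊗ p0⊥) ⊗ (p0 ⅋ p0)) ⊗ p1⊥)
  [⊗]  ⊢ p0, p0, (p0⊥ ⊗ p0⊥), ((p0⊥ ⊗ p0⊥) ⊗ (p0 ⅋ p0))
    [⊗]  ⊢ p0, p0, (p0⊥ ⊗ p0⊥)
      [Ax]  ⊢ p0, p0⊥
      [Ax]  ⊢ p0, p0⊥
    [⅋]  ⊢ (p0⊥ ⊗ p0⊥), (p0 ⅋ p0)
      [⊗]  ⊢ p0, p0, (p0⊥ ⊗ p0⊥)
        [Ax]  ⊢ p0, p0⊥
        [Ax]  ⊢ p0, p0⊥
  [Ax]  ⊢ p1, p1⊥

Result: YES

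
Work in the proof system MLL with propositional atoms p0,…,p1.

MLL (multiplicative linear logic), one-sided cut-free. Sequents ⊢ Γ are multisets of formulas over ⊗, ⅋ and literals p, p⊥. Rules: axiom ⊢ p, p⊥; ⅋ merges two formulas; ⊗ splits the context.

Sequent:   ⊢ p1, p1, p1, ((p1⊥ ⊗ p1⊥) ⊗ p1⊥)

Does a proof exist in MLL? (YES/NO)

Proof tree:
[⊗]  ⊢ p1, p1, p1, ((p1⊥ ⊗ p1⊥) ⊗ p1⊥)
  [⊗]  ⊢ p1, p1, (p1⊥ ⊗ p1⊥)
    [Ax]  ⊢ p1, p1⊥
    [Ax]  ⊢ p1, p1⊥
  [Ax]  ⊢ p1, p1⊥

Result: YES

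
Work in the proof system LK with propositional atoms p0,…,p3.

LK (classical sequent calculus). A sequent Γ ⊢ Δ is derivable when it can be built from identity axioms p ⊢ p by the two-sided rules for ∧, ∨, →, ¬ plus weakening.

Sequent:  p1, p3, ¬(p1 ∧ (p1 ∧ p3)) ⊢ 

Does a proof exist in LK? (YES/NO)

Proof tree:
[¬L] p1, p3, ¬(p1 ∧ (p1 ∧ p3)) ⊢ 
  [∧R] p1, p3 ⊢ (p1 ∧ (p1 ∧ p3))
    [Ax] p1 ⊢ p1
    [∧R] p1, p3 ⊢ (p1 ∧ p3)
      [Ax] p1 ⊢ p1
      [Ax] p3 ⊢ p3

Result: YES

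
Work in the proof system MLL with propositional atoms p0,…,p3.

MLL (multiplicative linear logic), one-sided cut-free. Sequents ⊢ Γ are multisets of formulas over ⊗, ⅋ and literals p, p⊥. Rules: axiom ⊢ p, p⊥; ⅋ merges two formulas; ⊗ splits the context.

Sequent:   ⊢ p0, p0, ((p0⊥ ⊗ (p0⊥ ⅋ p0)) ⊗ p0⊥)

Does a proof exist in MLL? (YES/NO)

Derivation (root first):
[⊗]  ⊢ p0, p0, ((p0⊥ ⊗ (p0⊥ ⅋ p0)) ⊗ p0⊥)
  [⊗]  ⊢ p0, (p0⊥ ⊗ (p0⊥ ⅋ p0))
    [Ax]  ⊢ p0, p0⊥
    [⅋]  ⊢ (p0⊥ ⅋ p0)
      [Ax]  ⊢ p0, p0⊥
  [Ax]  ⊢ p0, p0⊥

Result: YES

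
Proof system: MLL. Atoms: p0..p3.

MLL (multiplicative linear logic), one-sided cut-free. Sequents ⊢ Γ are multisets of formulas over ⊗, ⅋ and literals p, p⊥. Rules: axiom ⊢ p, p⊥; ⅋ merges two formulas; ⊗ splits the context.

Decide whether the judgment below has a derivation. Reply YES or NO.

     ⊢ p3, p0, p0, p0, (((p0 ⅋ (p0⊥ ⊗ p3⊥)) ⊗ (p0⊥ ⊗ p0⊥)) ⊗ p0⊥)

Proof tree:
[⊗]  ⊢ p3, p0, p0, p0, (((p0 ⅋ (p0⊥ ⊗ p3⊥)) ⊗ (p0⊥ ⊗ p0⊥)) ⊗ p0⊥)
  [⊗]  ⊢ p3, p0, p0, ((p0 ⅋ (p0⊥ ⊗ p3⊥)) ⊗ (p0⊥ ⊗ p0⊥))
    [⅋]  ⊢ p3, (p0 ⅋ (p0⊥ ⊗ p3⊥))
      [⊗]  ⊢ p0, p3, (p0⊥ ⊗ p3⊥)
        [Ax]  ⊢ p0, p0⊥
        [Ax]  ⊢ p3, p3⊥
    [⊗]  ⊢ p0, p0, (p0⊥ ⊗ p0⊥)
      [Ax]  ⊢ p0, p0⊥
      [Ax]  ⊢ p0, p0⊥
  [Ax]  ⊢ p0, p0⊥

Result: YES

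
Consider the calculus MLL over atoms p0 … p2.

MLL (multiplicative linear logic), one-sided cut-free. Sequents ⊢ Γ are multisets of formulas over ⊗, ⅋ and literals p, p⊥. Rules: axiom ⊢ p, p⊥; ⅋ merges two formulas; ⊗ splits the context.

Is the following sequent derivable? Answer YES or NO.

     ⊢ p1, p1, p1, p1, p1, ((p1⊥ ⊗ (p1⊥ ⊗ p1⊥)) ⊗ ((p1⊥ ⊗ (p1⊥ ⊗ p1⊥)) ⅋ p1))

Proof tree:
[⊗]  ⊢ p1, p1, p1, p1, p1, ((p1⊥ ⊗ (p1⊥ ⊗ p1⊥)) ⊗ ((p1⊥ ⊗ (p1⊥ ⊗ p1⊥)) ⅋ p1))
  [⊗]  ⊢ p1, p1, p1, (p1⊥ ⊗ (p1⊥ ⊗ p1⊥))
    [Ax]  ⊢ p1, p1⊥
    [⊗]  ⊢ p1, p1, (p1⊥ ⊗ p1⊥)
      [Ax]  ⊢ p1, p1⊥
      [Ax]  ⊢ p1, p1⊥
  [⅋]  ⊢ p1, p1, ((p1⊥ ⊗ (p1⊥ ⊗ p1⊥)) ⅋ p1)
    [⊗]  ⊢ p1, p1, p1, (p1⊥ ⊗ (p1⊥ ⊗ p1⊥))
      [Ax]  ⊢ p1, p1⊥
      [⊗]  ⊢ p1, p1, (p1⊥ ⊗ p1⊥)
        [Ax]  ⊢ p1, p1⊥
        [Ax]  ⊢ p1, p1⊥

Result: YES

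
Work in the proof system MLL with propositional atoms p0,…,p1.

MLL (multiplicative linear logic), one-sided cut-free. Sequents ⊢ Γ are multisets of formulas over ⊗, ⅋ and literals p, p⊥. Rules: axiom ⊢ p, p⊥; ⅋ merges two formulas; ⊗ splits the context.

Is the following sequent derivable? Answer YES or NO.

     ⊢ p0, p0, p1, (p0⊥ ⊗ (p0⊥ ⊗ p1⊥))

Proof tree:
[⊗]  ⊢ p0, p0, p1, (p0⊥ ⊗ (p0⊥ ⊗ p1⊥))
  [Ax]  ⊢ p0, p0⊥
  [⊗]  ⊢ p0, p1, (p0⊥ ⊗ p1⊥)
    [Ax]  ⊢ p0, p0⊥
    [Ax]  ⊢ p1, p1⊥

Result: YES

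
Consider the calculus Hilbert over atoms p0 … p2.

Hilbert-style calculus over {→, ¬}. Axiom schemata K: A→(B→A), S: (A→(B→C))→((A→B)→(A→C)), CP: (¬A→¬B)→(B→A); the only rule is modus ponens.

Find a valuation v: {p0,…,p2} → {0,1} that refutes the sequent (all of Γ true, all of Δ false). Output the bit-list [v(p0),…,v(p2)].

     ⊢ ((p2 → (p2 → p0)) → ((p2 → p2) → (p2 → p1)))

Truth-table refutation:
  v=000: Γ:[] Δ:[((p2 → (p2 → p0)) → ((p2 → p2) → (p2 → p1)))=T] refutes=False
  v=001: Γ:[] Δ:[((p2 → (p2 → p0)) → ((p2 → p2) → (p2 → p1)))=T] refutes=False
  v=010: Γ:[] Δ:[((p2 → (p2 → p0)) → ((p2 → p2) → (p2 → p1)))=T] refutes=False
  v=011: Γ:[] Δ:[((p2 → (p2 → p0)) → ((p2 → p2) → (p2 → p1)))=T] refutes=False
  v=100: Γ:[] Δ:[((p2 → (p2 → p0)) → ((p2 → p2) → (p2 → p1)))=T] refutes=False
  v=101: Γ:[] Δ:[((p2 → (p2 → p0)) → ((p2 → p2) → (p2 → p1)))=F] refutes=True  ← countermodel

Result: [1, 0, 1]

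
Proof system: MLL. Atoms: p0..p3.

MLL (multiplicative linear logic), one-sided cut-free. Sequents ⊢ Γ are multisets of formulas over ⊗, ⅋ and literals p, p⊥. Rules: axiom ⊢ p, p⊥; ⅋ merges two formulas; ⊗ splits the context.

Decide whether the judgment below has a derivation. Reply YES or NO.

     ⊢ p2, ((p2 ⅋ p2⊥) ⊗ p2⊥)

Derivation (root first):
[⊗]  ⊢ p2, ((p2 ⅋ p2⊥) ⊗ p2⊥)
  [⅋]  ⊢ (p2 ⅋ p2⊥)
    [Ax]  ⊢ p2, p2⊥
  [Ax]  ⊢ p2, p2⊥

Result: YES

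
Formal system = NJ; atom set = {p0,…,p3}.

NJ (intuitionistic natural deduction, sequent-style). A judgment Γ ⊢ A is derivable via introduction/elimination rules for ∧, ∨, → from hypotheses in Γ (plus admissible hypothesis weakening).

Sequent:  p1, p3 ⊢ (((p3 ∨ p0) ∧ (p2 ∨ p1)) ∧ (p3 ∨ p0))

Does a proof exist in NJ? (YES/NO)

Derivation (root first):
[∧I] p1, p3 ⊢ (((p3 ∨ p0) ∧ (p2 ∨ p1)) ∧ (p3 ∨ p0))
  [∧I] p1, p3 ⊢ ((p3 ∨ p0) ∧ (p2 ∨ p1))
    [∨I₁] p3 ⊢ (p3 ∨ p0)
      [Ax] p3 ⊢ p3
    [∨I₂] p1 ⊢ (p2 ∨ p1)
      [Ax] p1 ⊢ p1
  [∨I₁] p3 ⊢ (p3 ∨ p0)
    [Ax] p3 ⊢ p3

Result: YES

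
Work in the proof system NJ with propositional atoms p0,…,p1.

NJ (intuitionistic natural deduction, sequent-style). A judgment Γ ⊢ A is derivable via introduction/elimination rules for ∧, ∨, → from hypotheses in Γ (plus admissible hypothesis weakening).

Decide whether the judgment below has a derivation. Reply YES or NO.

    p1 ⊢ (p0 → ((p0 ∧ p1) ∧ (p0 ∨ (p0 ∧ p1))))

Derivation trace:
[→I] p1 ⊢ (p0 → ((p0 ∧ p1) ∧ (p0 ∨ (p0 ∧ p1))))
  [∧I] p1, p0 ⊢ ((p0 ∧ p1) ∧ (p0 ∨ (p0 ∧ p1)))
    [∧I] p1, p0 ⊢ (p0 ∧ p1)
      [Ax] p0 ⊢ p0
      [Ax] p1 ⊢ p1
    [∨I₂] p1, p0 ⊢ (p0 ∨ (p0 ∧ p1))
      [∧I] p1, p0 ⊢ (p0 ∧ p1)
        [Ax] p0 ⊢ p0
        [Ax] p1 ⊢ p1

Result: YES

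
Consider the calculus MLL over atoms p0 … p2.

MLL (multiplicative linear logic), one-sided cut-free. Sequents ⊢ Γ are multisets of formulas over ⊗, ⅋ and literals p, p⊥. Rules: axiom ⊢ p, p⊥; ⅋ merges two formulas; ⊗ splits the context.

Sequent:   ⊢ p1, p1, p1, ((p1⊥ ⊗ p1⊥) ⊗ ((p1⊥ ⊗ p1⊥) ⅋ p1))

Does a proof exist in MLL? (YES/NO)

Proof tree:
[⊗]  ⊢ p1, p1, p1, ((p1⊥ ⊗ p1⊥) ⊗ ((p1⊥ ⊗ p1⊥) ⅋ p1))
  [⊗]  ⊢ p1, p1, (p1⊥ ⊗ p1⊥)
    [Ax]  ⊢ p1, p1⊥
    [Ax]  ⊢ p1, p1⊥
  [⅋]  ⊢ p1, ((p1⊥ ⊗ p1⊥) ⅋ p1)
    [⊗]  ⊢ p1, p1, (p1⊥ ⊗ p1⊥)
      [Ax]  ⊢ p1, p1⊥
      [Ax]  ⊢ p1, p1⊥

Result: YES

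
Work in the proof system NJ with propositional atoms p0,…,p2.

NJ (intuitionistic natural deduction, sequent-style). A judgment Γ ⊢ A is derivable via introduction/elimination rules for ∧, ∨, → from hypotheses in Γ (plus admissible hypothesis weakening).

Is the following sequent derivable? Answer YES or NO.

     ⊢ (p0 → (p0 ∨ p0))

Derivation (root first):
[→I]  ⊢ (p0 → (p0 ∨ p0))
  [∨I₂] p0 ⊢ (p0 ∨ p0)
    [Ax] p0 ⊢ p0

Result: YES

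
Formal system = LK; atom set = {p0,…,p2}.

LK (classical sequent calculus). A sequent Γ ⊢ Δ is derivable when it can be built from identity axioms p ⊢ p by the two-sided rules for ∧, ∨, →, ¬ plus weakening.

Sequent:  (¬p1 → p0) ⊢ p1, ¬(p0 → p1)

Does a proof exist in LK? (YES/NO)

Derivation trace:
[¬R] (¬p1 → p0) ⊢ p1, ¬(p0 → p1)
  [→L] (¬p1 → p0), (p0 → p1) ⊢ p1
    [→L] (¬p1 → p0) ⊢ p1, p0
      [¬R]  ⊢ p1, ¬p1
        [Ax] p1 ⊢ p1
      [Ax] p0 ⊢ p0
    [Ax] p1 ⊢ p1

Result: YES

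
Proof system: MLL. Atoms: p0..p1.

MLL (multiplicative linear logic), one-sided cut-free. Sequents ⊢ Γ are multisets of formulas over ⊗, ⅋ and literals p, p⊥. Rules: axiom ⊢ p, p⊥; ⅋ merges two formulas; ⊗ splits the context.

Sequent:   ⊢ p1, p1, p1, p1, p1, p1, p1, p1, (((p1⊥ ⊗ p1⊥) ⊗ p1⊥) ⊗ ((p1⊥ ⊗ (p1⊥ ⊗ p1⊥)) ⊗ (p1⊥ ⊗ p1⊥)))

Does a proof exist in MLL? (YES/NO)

Derivation trace:
[⊗]  ⊢ p1, p1, p1, p1, p1, p1, p1, p1, (((p1⊥ ⊗ p1⊥) ⊗ p1⊥) ⊗ ((p1⊥ ⊗ (p1⊥ ⊗ p1⊥)) ⊗ (p1⊥ ⊗ p1⊥)))
  [⊗]  ⊢ p1, p1, p1, ((p1⊥ ⊗ p1⊥) ⊗ p1⊥)
    [⊗]  ⊢ p1, p1, (p1⊥ ⊗ p1⊥)
      [Ax]  ⊢ p1, p1⊥
      [Ax]  ⊢ p1, p1⊥
    [Ax]  ⊢ p1, p1⊥
  [⊗]  ⊢ p1, p1, p1, p1, p1, ((p1⊥ ⊗ (p1⊥ ⊗ p1⊥)) ⊗ (p1⊥ ⊗ p1⊥))
    [⊗]  ⊢ p1, p1, p1, (p1⊥ ⊗ (p1⊥ ⊗ p1⊥))
      [Ax]  ⊢ p1, p1⊥
      [⊗]  ⊢ p1, p1, (p1⊥ ⊗ p1⊥)
        [Ax]  ⊢ p1, p1⊥
        [Ax]  ⊢ p1, p1⊥
    [⊗]  ⊢ p1, p1, (p1⊥ ⊗ p1⊥)
      [Ax]  ⊢ p1, p1⊥
      [Ax]  ⊢ p1, p1⊥

Result: YES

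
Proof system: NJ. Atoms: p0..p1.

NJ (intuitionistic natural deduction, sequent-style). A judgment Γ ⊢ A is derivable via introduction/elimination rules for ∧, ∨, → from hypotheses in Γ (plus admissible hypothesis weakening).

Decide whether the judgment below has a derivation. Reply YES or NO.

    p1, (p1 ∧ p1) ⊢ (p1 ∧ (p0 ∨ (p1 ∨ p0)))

Derivation (root first):
[∧I] p1, (p1 ∧ p1) ⊢ (p1 ∧ (p0 ∨ (p1 ∨ p0)))
  [Ax] p1 ⊢ p1
  [∨I₂] p1, (p1 ∧ p1) ⊢ (p0 ∨ (p1 ∨ p0))
    [Wk] p1, (p1 ∧ p1) ⊢ (p1 ∨ p0)
      [∨I₁] p1 ⊢ (p1 ∨ p0)
        [Ax] p1 ⊢ p1

Result: YES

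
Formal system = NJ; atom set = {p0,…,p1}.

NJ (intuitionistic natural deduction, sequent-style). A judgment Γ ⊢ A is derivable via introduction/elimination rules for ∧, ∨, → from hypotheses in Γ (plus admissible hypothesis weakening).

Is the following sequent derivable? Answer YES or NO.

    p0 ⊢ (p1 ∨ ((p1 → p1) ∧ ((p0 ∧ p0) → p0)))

Derivation (root first):
[∨I₂] p0 ⊢ (p1 ∨ ((p1 → p1) ∧ ((p0 ∧ p0) → p0)))
  [∧I] p0 ⊢ ((p1 → p1) ∧ ((p0 ∧ p0) → p0))
    [→I]  ⊢ (p1 → p1)
      [Ax] p1 ⊢ p1
    [→I] p0 ⊢ ((p0 ∧ p0) → p0)
      [Wk] p0, (p0 ∧ p0) ⊢ p0
        [Ax] p0 ⊢ p0

Result: YES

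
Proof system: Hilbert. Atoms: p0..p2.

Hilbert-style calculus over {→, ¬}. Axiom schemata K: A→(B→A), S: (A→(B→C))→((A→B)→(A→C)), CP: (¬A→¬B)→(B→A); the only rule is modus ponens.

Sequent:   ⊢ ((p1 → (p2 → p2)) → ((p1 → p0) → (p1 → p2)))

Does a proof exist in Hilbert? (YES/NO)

Search for a countermodel by truth-table:
  v=000: Γ:[] Δ:[((p1 → (p2 → p2)) → ((p1 → p0) → (p1 → p2)))=T] refutes=False
  v=001: Γ:[] Δ:[((p1 → (p2 → p2)) → ((p1 → p0) → (p1 → p2)))=T] refutes=False
  v=010: Γ:[] Δ:[((p1 → (p2 → p2)) → ((p1 → p0) → (p1 → p2)))=T] refutes=False
  v=011: Γ:[] Δ:[((p1 → (p2 → p2)) → ((p1 → p0) → (p1 → p2)))=T] refutes=False
  v=100: Γ:[] Δ:[((p1 → (p2 → p2)) → ((p1 → p0) → (p1 → p2)))=T] refutes=False
  v=101: Γ:[] Δ:[((p1 → (p2 → p2)) → ((p1 → p0) → (p1 → p2)))=T] refutes=False
  v=110: Γ:[] Δ:[((p1 → (p2 → p2)) → ((p1 → p0) → (p1 → p2)))=F] refutes=True  ← countermodel

Result: NO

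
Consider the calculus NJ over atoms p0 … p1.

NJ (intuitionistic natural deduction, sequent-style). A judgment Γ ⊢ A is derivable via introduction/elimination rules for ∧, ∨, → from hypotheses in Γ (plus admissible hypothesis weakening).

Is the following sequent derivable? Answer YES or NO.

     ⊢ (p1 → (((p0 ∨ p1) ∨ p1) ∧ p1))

Proof tree:
[→I]  ⊢ (p1 → (((p0 ∨ p1) ∨ p1) ∧ p1))
  [∧I] p1 ⊢ (((p0 ∨ p1) ∨ p1) ∧ p1)
    [∨I₁] p1 ⊢ ((p0 ∨ p1) ∨ p1)
      [∨I₂] p1 ⊢ (p0 ∨ p1)
        [Ax] p1 ⊢ p1
    [Ax] p1 ⊢ p1

Result: YES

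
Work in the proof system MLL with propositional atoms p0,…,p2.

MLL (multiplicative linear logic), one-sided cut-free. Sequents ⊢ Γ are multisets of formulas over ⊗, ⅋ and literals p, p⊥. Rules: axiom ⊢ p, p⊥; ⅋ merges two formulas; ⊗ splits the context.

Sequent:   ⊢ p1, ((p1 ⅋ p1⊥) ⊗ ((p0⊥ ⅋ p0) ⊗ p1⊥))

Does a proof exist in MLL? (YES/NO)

Derivation (root first):
[⊗]  ⊢ p1, ((p1 ⅋ p1⊥) ⊗ ((p0⊥ ⅋ p0) ⊗ p1⊥))
  [⅋]  ⊢ (p1 ⅋ p1⊥)
    [Ax]  ⊢ p1, p1⊥
  [⊗]  ⊢ p1, ((p0⊥ ⅋ p0) ⊗ p1⊥)
    [⅋]  ⊢ (p0⊥ ⅋ p0)
      [Ax]  ⊢ p0, p0⊥
    [Ax]  ⊢ p1, p1⊥

Result: YES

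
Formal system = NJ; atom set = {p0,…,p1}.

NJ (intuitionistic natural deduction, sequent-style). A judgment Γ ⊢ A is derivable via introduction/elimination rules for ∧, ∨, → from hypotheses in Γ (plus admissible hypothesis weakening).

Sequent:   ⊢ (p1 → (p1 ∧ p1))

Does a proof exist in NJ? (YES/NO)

Derivation (root first):
[→I]  ⊢ (p1 → (p1 ∧ p1))
  [∧I] p1 ⊢ (p1 ∧ p1)
    [Ax] p1 ⊢ p1
    [Ax] p1 ⊢ p1

Result: YES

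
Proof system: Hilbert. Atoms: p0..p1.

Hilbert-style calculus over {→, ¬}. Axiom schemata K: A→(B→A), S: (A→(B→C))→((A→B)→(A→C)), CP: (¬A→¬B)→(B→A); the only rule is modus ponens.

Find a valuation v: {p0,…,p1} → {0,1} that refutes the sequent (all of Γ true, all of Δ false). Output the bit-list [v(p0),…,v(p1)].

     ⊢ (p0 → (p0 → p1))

Search for a countermodel by truth-table:
  v=00: Γ:[] Δ:[(p0 → (p0 → p1))=T] refutes=False
  v=01: Γ:[] Δ:[(p0 → (p0 → p1))=T] refutes=False
  v=10: Γ:[] Δ:[(p0 → (p0 → p1))=F] refutes=True  ← countermodel

Result: [1, 0]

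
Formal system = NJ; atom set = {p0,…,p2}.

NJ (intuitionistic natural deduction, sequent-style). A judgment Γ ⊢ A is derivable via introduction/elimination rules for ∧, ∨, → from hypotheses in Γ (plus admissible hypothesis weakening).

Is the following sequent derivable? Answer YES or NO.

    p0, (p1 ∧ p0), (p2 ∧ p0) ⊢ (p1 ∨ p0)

Proof tree:
[∨I₂] p0, (p1 ∧ p0), (p2 ∧ p0) ⊢ (p1 ∨ p0)
  [Wk] p0, (p1 ∧ p0), (p2 ∧ p0) ⊢ p0
    [Wk] p0, (p1 ∧ p0) ⊢ p0
      [Ax] p0 ⊢ p0

Result: YES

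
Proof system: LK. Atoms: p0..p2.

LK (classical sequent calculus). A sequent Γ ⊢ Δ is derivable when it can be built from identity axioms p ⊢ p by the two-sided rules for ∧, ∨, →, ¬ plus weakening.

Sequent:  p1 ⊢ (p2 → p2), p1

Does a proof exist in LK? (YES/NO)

Derivation (root first):
[WR] p1 ⊢ (p2 → p2), p1
  [WL] p1 ⊢ (p2 → p2)
    [→R]  ⊢ (p2 → p2)
      [Ax] p2 ⊢ p2

Result: YES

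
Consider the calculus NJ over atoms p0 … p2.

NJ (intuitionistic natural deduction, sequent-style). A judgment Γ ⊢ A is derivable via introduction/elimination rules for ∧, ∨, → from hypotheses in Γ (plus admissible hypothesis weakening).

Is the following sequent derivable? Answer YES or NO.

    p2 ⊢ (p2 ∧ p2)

Proof tree:
[∧I] p2 ⊢ (p2 ∧ p2)
  [Wk] p2, p2 ⊢ p2
    [Ax] p2 ⊢ p2
  [Ax] p2 ⊢ p2

Result: YES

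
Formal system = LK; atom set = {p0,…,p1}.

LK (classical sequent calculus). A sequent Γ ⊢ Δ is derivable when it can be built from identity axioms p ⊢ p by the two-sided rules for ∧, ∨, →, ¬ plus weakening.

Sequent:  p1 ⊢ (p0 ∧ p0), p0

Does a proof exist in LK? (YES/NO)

Enumerate valuations to refute Γ ⊢ Δ:
  v=00: Γ:[p1=F] Δ:[(p0 ∧ p0)=F, p0=F] refutes=False
  v=01: Γ:[p1=T] Δ:[(p0 ∧ p0)=F, p0=F] refutes=True  ← countermodel

Result: NO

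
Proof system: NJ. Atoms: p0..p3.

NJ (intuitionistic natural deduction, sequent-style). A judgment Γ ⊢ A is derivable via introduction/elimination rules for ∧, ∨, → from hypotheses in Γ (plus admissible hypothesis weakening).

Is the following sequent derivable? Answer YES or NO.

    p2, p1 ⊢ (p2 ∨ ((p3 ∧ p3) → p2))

Derivation (root first):
[Wk] p2, p1 ⊢ (p2 ∨ ((p3 ∧ p3) → p2))
  [∨I₂] p2 ⊢ (p2 ∨ ((p3 ∧ p3) → p2))
    [→I] p2 ⊢ ((p3 ∧ p3) → p2)
      [Wk] p2, (p3 ∧ p3) ⊢ p2
        [Ax] p2 ⊢ p2

Result: YES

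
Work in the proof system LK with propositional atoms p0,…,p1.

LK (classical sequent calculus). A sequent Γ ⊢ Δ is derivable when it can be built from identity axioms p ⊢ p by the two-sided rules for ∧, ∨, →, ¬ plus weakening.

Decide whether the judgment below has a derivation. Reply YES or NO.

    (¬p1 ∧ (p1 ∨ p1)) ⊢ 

Proof tree:
[∧L] (¬p1 ∧ (p1 ∨ p1)) ⊢ 
  [¬L] (p1 ∨ p1), ¬p1 ⊢ 
    [∨L] (p1 ∨ p1) ⊢ p1
      [Ax] p1 ⊢ p1
      [Ax] p1 ⊢ p1

Result: YES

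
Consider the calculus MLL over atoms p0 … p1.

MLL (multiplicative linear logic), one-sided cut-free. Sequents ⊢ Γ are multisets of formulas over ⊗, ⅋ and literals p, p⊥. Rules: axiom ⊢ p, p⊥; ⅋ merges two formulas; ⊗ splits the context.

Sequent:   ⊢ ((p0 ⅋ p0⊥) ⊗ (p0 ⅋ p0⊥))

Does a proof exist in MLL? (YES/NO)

Proof tree:
[⊗]  ⊢ ((p0 ⅋ p0⊥) ⊗ (p0 ⅋ p0⊥))
  [⅋]  ⊢ (p0 ⅋ p0⊥)
    [Ax]  ⊢ p0, p0⊥
  [⅋]  ⊢ (p0 ⅋ p0⊥)
    [Ax]  ⊢ p0, p0⊥

Result: YES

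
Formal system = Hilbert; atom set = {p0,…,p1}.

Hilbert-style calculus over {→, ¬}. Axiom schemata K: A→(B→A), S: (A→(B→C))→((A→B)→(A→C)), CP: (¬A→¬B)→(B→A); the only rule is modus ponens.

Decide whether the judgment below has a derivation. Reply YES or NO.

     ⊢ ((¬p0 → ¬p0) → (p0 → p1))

Enumerate valuations to refute Γ ⊢ Δ:
  v=00: Γ:[] Δ:[((¬p0 → ¬p0) → (p0 → p1))=T] refutes=False
  v=01: Γ:[] Δ:[((¬p0 → ¬p0) → (p0 → p1))=T] refutes=False
  v=10: Γ:[] Δ:[((¬p0 → ¬p0) → (p0 → p1))=F] refutes=True  ← countermodel

Result: NO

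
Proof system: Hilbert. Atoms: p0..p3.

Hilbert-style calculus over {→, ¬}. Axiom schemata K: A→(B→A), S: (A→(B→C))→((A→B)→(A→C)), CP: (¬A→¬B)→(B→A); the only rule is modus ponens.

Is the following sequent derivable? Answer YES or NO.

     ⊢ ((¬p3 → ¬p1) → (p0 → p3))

Enumerate valuations to refute Γ ⊢ Δ:
  v=0000: Γ:[] Δ:[((¬p3 → ¬p1) → (p0 → p3))=T] refutes=False
  v=0001: Γ:[] Δ:[((¬p3 → ¬p1) → (p0 → p3))=T] refutes=False
  v=0010: Γ:[] Δ:[((¬p3 → ¬p1) → (p0 → p3))=T] refutes=False
  v=0011: Γ:[] Δ:[((¬p3 → ¬p1) → (p0 → p3))=T] refutes=False
  v=0100: Γ:[] Δ:[((¬p3 → ¬p1) → (p0 → p3))=T] refutes=False
  v=0101: Γ:[] Δ:[((¬p3 → ¬p1) → (p0 → p3))=T] refutes=False
  v=0110: Γ:[] Δ:[((¬p3 → ¬p1) → (p0 → p3))=T] refutes=False
  v=0111: Γ:[] Δ:[((¬p3 → ¬p1) → (p0 → p3))=T] refutes=False
  v=1000: Γ:[] Δ:[((¬p3 → ¬p1) → (p0 → p3))=F] refutes=True  ← countermodel

Result: NO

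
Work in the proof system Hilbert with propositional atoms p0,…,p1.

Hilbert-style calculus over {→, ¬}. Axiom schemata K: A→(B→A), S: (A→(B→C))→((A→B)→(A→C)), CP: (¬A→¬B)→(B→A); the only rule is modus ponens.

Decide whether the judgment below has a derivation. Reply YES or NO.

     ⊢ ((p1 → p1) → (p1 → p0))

Truth-table refutation:
  v=00: Γ:[] Δ:[((p1 → p1) → (p1 → p0))=T] refutes=False
  v=01: Γ:[] Δ:[((p1 → p1) → (p1 → p0))=F] refutes=True  ← countermodel

Result: NO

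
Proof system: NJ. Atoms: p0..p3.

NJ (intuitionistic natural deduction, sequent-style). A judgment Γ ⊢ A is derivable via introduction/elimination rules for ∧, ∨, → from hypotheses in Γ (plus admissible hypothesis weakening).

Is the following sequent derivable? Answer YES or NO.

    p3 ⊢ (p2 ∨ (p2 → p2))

Derivation (root first):
[Wk] p3 ⊢ (p2 ∨ (p2 → p2))
  [∨I₂]  ⊢ (p2 ∨ (p2 → p2))
    [→I]  ⊢ (p2 → p2)
      [Ax] p2 ⊢ p2

Result: YES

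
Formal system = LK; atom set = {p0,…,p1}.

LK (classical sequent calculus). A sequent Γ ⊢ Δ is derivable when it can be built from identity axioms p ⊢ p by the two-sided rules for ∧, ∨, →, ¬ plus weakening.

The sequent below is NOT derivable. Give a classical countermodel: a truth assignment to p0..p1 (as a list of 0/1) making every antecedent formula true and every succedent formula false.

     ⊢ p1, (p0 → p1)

Truth-table refutation:
  v=00: Γ:[] Δ:[p1=F, (p0 → p1)=T] refutes=False
  v=01: Γ:[] Δ:[p1=T, (p0 → p1)=T] refutes=False
  v=10: Γ:[] Δ:[p1=F, (p0 → p1)=F] refutes=True  ← countermodel

Result: [1, 0]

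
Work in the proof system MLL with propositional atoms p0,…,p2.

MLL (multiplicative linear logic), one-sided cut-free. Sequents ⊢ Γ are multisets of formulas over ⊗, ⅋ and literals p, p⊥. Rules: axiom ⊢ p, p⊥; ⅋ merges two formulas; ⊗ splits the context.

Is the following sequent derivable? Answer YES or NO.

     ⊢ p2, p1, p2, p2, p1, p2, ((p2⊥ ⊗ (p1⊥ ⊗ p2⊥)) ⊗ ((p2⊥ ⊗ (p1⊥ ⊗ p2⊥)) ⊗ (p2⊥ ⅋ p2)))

Proof tree:
[⊗]  ⊢ p2, p1, p2, p2, p1, p2, ((p2⊥ ⊗ (p1⊥ ⊗ p2⊥)) ⊗ ((p2⊥ ⊗ (p1⊥ ⊗ p2⊥)) ⊗ (p2⊥ ⅋ p2)))
  [⊗]  ⊢ p2, p1, p2, (p2⊥ ⊗ (p1⊥ ⊗ p2⊥))
    [Ax]  ⊢ p2, p2⊥
    [⊗]  ⊢ p1, p2, (p1⊥ ⊗ p2⊥)
      [Ax]  ⊢ p1, p1⊥
      [Ax]  ⊢ p2, p2⊥
  [⊗]  ⊢ p2, p1, p2, ((p2⊥ ⊗ (p1⊥ ⊗ p2⊥)) ⊗ (p2⊥ ⅋ p2))
    [⊗]  ⊢ p2, p1, p2, (p2⊥ ⊗ (p1⊥ ⊗ p2⊥))
      [Ax]  ⊢ p2, p2⊥
      [⊗]  ⊢ p1, p2, (p1⊥ ⊗ p2⊥)
        [Ax]  ⊢ p1, p1⊥
        [Ax]  ⊢ p2, p2⊥
    [⅋]  ⊢ (p2⊥ ⅋ p2)
      [Ax]  ⊢ p2, p2⊥

Result: YES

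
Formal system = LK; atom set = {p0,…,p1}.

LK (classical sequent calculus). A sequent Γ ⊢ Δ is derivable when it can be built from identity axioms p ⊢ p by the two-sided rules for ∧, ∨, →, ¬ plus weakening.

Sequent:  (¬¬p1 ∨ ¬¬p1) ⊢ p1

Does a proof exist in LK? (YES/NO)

Derivation (root first):
[∨L] (¬¬p1 ∨ ¬¬p1) ⊢ p1
  [¬L] ¬¬p1 ⊢ p1
    [¬R]  ⊢ p1, ¬p1
      [Ax] p1 ⊢ p1
  [¬L] ¬¬p1 ⊢ p1
    [¬R]  ⊢ p1, ¬p1
      [Ax] p1 ⊢ p1

Result: YES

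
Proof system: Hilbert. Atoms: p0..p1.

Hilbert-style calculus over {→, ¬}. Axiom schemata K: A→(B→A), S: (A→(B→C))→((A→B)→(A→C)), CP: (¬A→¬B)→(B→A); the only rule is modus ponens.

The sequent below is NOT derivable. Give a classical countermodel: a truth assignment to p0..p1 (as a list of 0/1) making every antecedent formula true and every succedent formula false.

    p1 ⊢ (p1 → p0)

Enumerate valuations to refute Γ ⊢ Δ:
  v=00: Γ:[p1=F] Δ:[(p1 → p0)=T] refutes=False
  v=01: Γ:[p1=T] Δ:[(p1 → p0)=F] refutes=True  ← countermodel

Result: [0, 1]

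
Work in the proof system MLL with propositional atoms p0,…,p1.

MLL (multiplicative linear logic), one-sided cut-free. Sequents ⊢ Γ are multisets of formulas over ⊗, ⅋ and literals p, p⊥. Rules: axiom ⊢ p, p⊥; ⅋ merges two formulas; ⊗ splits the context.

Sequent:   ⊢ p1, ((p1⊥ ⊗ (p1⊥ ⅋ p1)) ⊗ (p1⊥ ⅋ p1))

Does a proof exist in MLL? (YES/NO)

Derivation trace:
[⊗]  ⊢ p1, ((p1⊥ ⊗ (p1⊥ ⅋ p1)) ⊗ (p1⊥ ⅋ p1))
  [⊗]  ⊢ p1, (p1⊥ ⊗ (p1⊥ ⅋ p1))
    [Ax]  ⊢ p1, p1⊥
    [⅋]  ⊢ (p1⊥ ⅋ p1)
      [Ax]  ⊢ p1, p1⊥
  [⅋]  ⊢ (p1⊥ ⅋ p1)
    [Ax]  ⊢ p1, p1⊥

Result: YES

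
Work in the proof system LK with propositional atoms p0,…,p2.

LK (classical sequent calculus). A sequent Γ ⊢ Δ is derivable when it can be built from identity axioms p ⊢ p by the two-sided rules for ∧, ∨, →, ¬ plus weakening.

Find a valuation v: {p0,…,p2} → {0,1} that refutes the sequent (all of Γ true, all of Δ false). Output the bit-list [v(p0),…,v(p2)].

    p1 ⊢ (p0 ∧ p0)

Truth-table refutation:
  v=000: Γ:[p1=F] Δ:[(p0 ∧ p0)=F] refutes=False
  v=001: Γ:[p1=F] Δ:[(p0 ∧ p0)=F] refutes=False
  v=010: Γ:[p1=T] Δ:[(p0 ∧ p0)=F] refutes=True  ← countermodel

Result: [0, 1, 0]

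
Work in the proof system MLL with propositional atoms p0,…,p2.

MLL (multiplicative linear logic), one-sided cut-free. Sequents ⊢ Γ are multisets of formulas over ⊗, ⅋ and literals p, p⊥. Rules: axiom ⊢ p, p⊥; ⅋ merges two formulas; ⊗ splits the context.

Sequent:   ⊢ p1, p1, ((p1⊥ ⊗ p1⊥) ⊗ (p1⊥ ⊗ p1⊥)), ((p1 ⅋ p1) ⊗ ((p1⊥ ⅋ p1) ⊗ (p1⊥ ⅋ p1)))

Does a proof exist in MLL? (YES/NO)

Derivation trace:
[⊗]  ⊢ p1, p1, ((p1⊥ ⊗ p1⊥) ⊗ (p1⊥ ⊗ p1⊥)), ((p1 ⅋ p1) ⊗ ((p1⊥ ⅋ p1) ⊗ (p1⊥ ⅋ p1)))
  [⅋]  ⊢ p1, p1, ((p1⊥ ⊗ p1⊥) ⊗ (p1⊥ ⊗ p1⊥)), (p1 ⅋ p1)
    [⊗]  ⊢ p1, p1, p1, p1, ((p1⊥ ⊗ p1⊥) ⊗ (p1⊥ ⊗ p1⊥))
      [⊗]  ⊢ p1, p1, (p1⊥ ⊗ p1⊥)
        [Ax]  ⊢ p1, p1⊥
        [Ax]  ⊢ p1, p1⊥
      [⊗]  ⊢ p1, p1, (p1⊥ ⊗ p1⊥)
        [Ax]  ⊢ p1, p1⊥
        [Ax]  ⊢ p1, p1⊥
  [⊗]  ⊢ ((p1⊥ ⅋ p1) ⊗ (p1⊥ ⅋ p1))
    [⅋]  ⊢ (p1⊥ ⅋ p1)
      [Ax]  ⊢ p1, p1⊥
    [⅋]  ⊢ (p1⊥ ⅋ p1)
      [Ax]  ⊢ p1, p1⊥

Result: YES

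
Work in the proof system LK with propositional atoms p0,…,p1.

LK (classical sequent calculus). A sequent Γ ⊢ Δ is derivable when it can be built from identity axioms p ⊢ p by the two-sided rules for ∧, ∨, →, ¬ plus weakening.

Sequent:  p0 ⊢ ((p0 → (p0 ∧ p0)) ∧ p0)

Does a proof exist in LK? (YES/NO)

Proof tree:
[∧R] p0 ⊢ ((p0 → (p0 ∧ p0)) ∧ p0)
  [→R]  ⊢ (p0 → (p0 ∧ p0))
    [∧R] p0 ⊢ (p0 ∧ p0)
      [Ax] p0 ⊢ p0
      [Ax] p0 ⊢ p0
  [Ax] p0 ⊢ p0

Result: YES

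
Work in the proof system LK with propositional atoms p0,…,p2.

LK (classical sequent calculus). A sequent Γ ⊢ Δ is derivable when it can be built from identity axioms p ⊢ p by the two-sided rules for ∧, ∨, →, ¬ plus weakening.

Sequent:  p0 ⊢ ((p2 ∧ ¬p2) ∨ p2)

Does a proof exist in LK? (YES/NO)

Enumerate valuations to refute Γ ⊢ Δ:
  v=000: Γ:[p0=F] Δ:[((p2 ∧ ¬p2) ∨ p2)=F] refutes=False
  v=001: Γ:[p0=F] Δ:[((p2 ∧ ¬p2) ∨ p2)=T] refutes=False
  v=010: Γ:[p0=F] Δ:[((p2 ∧ ¬p2) ∨ p2)=F] refutes=False
  v=011: Γ:[p0=F] Δ:[((p2 ∧ ¬p2) ∨ p2)=T] refutes=False
  v=100: Γ:[p0=T] Δ:[((p2 ∧ ¬p2) ∨ p2)=F] refutes=True  ← countermodel

Result: NO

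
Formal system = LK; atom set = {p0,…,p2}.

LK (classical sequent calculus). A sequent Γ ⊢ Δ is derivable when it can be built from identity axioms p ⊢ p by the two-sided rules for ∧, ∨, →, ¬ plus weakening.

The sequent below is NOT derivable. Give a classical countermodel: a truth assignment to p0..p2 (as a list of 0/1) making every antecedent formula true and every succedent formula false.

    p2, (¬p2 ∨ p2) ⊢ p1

Truth-table refutation:
  v=000: Γ:[p2=F, (¬p2 ∨ p2)=T] Δ:[p1=F] refutes=False
  v=001: Γ:[p2=T, (¬p2 ∨ p2)=T] Δ:[p1=F] refutes=True  ← countermodel

Result: [0, 0, 1]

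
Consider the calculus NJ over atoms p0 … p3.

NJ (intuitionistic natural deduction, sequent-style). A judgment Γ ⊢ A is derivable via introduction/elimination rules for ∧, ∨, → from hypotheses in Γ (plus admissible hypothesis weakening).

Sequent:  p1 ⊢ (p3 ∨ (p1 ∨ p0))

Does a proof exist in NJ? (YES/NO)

Derivation (root first):
[∨I₂] p1 ⊢ (p3 ∨ (p1 ∨ p0))
  [∨I₁] p1 ⊢ (p1 ∨ p0)
    [Ax] p1 ⊢ p1

Result: YES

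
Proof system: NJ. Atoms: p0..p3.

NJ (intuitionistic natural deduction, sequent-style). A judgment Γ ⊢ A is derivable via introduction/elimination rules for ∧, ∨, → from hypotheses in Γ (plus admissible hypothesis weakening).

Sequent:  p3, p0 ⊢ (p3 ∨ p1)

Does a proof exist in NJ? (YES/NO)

Derivation trace:
[Wk] p3, p0 ⊢ (p3 ∨ p1)
  [∨I₁] p3 ⊢ (p3 ∨ p1)
    [Ax] p3 ⊢ p3

Result: YES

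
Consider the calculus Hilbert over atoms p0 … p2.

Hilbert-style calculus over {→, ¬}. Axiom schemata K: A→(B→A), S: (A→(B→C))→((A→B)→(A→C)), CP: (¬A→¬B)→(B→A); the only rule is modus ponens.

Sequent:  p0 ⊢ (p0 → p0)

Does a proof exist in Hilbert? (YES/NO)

Derivation trace:
[MP] p0 ⊢ (p0 → p0)
  [K]  ⊢ (p0 → (p0 → p0))
  [MP] p0 ⊢ p0
    [MP] p0 ⊢ (p0 → p0)
      [K]  ⊢ (p0 → (p0 → p0))
      [Hyp] p0 ⊢ p0
    [Hyp] p0 ⊢ p0

Result: YES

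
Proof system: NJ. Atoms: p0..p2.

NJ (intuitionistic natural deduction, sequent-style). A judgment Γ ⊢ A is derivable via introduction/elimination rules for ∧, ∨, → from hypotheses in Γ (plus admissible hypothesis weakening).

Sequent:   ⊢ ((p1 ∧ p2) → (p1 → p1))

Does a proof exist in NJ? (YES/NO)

Derivation (root first):
[→I]  ⊢ ((p1 ∧ p2) → (p1 → p1))
  [→I] (p1 ∧ p2) ⊢ (p1 → p1)
    [Wk] p1, (p1 ∧ p2) ⊢ p1
      [Ax] p1 ⊢ p1

Result: YES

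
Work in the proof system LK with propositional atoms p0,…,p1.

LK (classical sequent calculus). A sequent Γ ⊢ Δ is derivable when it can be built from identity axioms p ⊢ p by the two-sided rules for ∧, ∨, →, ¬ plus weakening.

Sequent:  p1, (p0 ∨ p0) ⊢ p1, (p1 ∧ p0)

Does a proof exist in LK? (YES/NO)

Derivation trace:
[∨L] p1, (p0 ∨ p0) ⊢ p1, (p1 ∧ p0)
  [∧R] p1, p0 ⊢ p1, (p1 ∧ p0)
    [WR] p1 ⊢ p1, p1
      [Ax] p1 ⊢ p1
    [Ax] p0 ⊢ p0
  [∧R] p1, p0 ⊢ p1, (p1 ∧ p0)
    [WR] p1 ⊢ p1, p1
      [Ax] p1 ⊢ p1
    [Ax] p0 ⊢ p0

Result: YES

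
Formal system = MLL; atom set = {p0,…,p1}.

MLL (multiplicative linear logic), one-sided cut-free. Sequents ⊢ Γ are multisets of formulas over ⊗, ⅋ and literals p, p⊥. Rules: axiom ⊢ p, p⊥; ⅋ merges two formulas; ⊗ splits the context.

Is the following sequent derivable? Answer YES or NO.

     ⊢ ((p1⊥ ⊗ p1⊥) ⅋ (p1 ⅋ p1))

Derivation trace:
[⅋]  ⊢ ((p1⊥ ⊗ p1⊥) ⅋ (p1 ⅋ p1))
  [⅋]  ⊢ (p1⊥ ⊗ p1⊥), (p1 ⅋ p1)
    [⊗]  ⊢ p1, p1, (p1⊥ ⊗ p1⊥)
      [Ax]  ⊢ p1, p1⊥
      [Ax]  ⊢ p1, p1⊥

Result: YES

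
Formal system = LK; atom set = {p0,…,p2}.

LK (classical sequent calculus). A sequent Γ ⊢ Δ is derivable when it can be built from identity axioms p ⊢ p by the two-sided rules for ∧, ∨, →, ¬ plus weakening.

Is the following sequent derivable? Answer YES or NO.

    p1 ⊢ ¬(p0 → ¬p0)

Search for a countermodel by truth-table:
  v=000: Γ:[p1=F] Δ:[¬(p0 → ¬p0)=F] refutes=False
  v=001: Γ:[p1=F] Δ:[¬(p0 → ¬p0)=F] refutes=False
  v=010: Γ:[p1=T] Δ:[¬(p0 → ¬p0)=F] refutes=True  ← countermodel

Result: NO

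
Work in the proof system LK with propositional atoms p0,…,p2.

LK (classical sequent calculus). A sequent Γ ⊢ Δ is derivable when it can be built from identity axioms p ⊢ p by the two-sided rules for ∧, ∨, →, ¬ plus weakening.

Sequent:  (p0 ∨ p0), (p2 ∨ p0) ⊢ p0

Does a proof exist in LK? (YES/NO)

Derivation (root first):
[∨L] (p0 ∨ p0), (p2 ∨ p0) ⊢ p0
  [WL] (p0 ∨ p0), p2 ⊢ p0
    [∨L] (p0 ∨ p0) ⊢ p0
      [Ax] p0 ⊢ p0
      [Ax] p0 ⊢ p0
  [Ax] p0 ⊢ p0

Result: YES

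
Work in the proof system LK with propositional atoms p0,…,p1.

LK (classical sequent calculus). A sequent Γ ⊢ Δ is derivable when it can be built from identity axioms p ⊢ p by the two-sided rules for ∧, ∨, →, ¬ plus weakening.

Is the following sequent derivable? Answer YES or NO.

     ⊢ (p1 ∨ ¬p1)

Derivation (root first):
[∨R]  ⊢ (p1 ∨ ¬p1)
  [¬R]  ⊢ p1, ¬p1
    [Ax] p1 ⊢ p1

Result: YES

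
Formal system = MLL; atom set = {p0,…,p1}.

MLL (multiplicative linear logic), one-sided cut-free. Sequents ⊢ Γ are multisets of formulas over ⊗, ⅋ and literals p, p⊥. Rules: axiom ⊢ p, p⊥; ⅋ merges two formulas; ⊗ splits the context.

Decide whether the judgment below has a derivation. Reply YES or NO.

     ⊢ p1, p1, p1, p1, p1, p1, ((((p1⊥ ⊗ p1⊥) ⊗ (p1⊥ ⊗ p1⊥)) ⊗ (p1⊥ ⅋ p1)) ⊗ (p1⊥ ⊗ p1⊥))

Proof tree:
[⊗]  ⊢ p1, p1, p1, p1, p1, p1, ((((p1⊥ ⊗ p1⊥) ⊗ (p1⊥ ⊗ p1⊥)) ⊗ (p1⊥ ⅋ p1)) ⊗ (p1⊥ ⊗ p1⊥))
  [⊗]  ⊢ p1, p1, p1, p1, (((p1⊥ ⊗ p1⊥) ⊗ (p1⊥ ⊗ p1⊥)) ⊗ (p1⊥ ⅋ p1))
    [⊗]  ⊢ p1, p1, p1, p1, ((p1⊥ ⊗ p1⊥) ⊗ (p1⊥ ⊗ p1⊥))
      [⊗]  ⊢ p1, p1, (p1⊥ ⊗ p1⊥)
        [Ax]  ⊢ p1, p1⊥
        [Ax]  ⊢ p1, p1⊥
      [⊗]  ⊢ p1, p1, (p1⊥ ⊗ p1⊥)
        [Ax]  ⊢ p1, p1⊥
        [Ax]  ⊢ p1, p1⊥
    [⅋]  ⊢ (p1⊥ ⅋ p1)
      [Ax]  ⊢ p1, p1⊥
  [⊗]  ⊢ p1, p1, (p1⊥ ⊗ p1⊥)
    [Ax]  ⊢ p1, p1⊥
    [Ax]  ⊢ p1, p1⊥

Result: YES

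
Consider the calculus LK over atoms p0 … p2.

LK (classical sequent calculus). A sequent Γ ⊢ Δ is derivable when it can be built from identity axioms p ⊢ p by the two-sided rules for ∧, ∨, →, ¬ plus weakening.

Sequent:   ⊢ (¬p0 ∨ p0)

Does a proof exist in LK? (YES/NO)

Proof tree:
[∨R]  ⊢ (¬p0 ∨ p0)
  [¬R]  ⊢ p0, ¬p0
    [Ax] p0 ⊢ p0

Result: YES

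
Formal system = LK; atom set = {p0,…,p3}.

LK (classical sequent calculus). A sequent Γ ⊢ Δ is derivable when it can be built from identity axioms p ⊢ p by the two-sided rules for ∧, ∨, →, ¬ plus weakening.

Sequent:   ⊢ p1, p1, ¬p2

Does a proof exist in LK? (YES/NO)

Enumerate valuations to refute Γ ⊢ Δ:
  v=0000: Γ:[] Δ:[p1=F, p1=F, ¬p2=T] refutes=False
  v=0001: Γ:[] Δ:[p1=F, p1=F, ¬p2=T] refutes=False
  v=0010: Γ:[] Δ:[p1=F, p1=F, ¬p2=F] refutes=True  ← countermodel

Result: NO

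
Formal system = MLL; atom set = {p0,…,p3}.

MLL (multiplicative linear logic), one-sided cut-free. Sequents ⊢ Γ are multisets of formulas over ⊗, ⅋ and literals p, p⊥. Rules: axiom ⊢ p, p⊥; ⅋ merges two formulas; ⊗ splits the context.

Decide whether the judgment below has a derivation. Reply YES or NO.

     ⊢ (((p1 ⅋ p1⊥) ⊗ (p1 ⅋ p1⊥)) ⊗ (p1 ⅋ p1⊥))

Proof tree:
[⊗]  ⊢ (((p1 ⅋ p1⊥) ⊗ (p1 ⅋ p1⊥)) ⊗ (p1 ⅋ p1⊥))
  [⊗]  ⊢ ((p1 ⅋ p1⊥) ⊗ (p1 ⅋ p1⊥))
    [⅋]  ⊢ (p1 ⅋ p1⊥)
      [Ax]  ⊢ p1, p1⊥
    [⅋]  ⊢ (p1 ⅋ p1⊥)
      [Ax]  ⊢ p1, p1⊥
  [⅋]  ⊢ (p1 ⅋ p1⊥)
    [Ax]  ⊢ p1, p1⊥

Result: YES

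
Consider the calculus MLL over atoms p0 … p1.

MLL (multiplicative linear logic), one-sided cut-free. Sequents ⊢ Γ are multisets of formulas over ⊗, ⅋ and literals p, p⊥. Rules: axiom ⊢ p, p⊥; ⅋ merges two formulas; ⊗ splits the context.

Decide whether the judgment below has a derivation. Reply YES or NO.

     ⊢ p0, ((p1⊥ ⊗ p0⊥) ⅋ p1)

Derivation trace:
[⅋]  ⊢ p0, ((p1⊥ ⊗ p0⊥) ⅋ p1)
  [⊗]  ⊢ p1, p0, (p1⊥ ⊗ p0⊥)
    [Ax]  ⊢ p1, p1⊥
    [Ax]  ⊢ p0, p0⊥

Result: YES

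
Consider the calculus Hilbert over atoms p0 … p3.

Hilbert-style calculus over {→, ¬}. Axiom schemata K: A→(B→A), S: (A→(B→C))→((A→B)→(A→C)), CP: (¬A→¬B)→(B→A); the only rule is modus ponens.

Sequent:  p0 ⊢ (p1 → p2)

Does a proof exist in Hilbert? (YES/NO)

Search for a countermodel by truth-table:
  v=0000: Γ:[p0=F] Δ:[(p1 → p2)=T] refutes=False
  v=0001: Γ:[p0=F] Δ:[(p1 → p2)=T] refutes=False
  v=0010: Γ:[p0=F] Δ:[(p1 → p2)=T] refutes=False
  v=0011: Γ:[p0=F] Δ:[(p1 → p2)=T] refutes=False
  v=0100: Γ:[p0=F] Δ:[(p1 → p2)=F] refutes=False
  v=0101: Γ:[p0=F] Δ:[(p1 → p2)=F] refutes=False
  v=0110: Γ:[p0=F] Δ:[(p1 → p2)=T] refutes=False
  v=0111: Γ:[p0=F] Δ:[(p1 → p2)=T] refutes=False
  v=1000: Γ:[p0=T] Δ:[(p1 → p2)=T] refutes=False
  v=1001: Γ:[p0=T] Δ:[(p1 → p2)=T] refutes=False
  v=1010: Γ:[p0=T] Δ:[(p1 → p2)=T] refutes=False
  v=1011: Γ:[p0=T] Δ:[(p1 → p2)=T] refutes=False
  v=1100: Γ:[p0=T] Δ:[(p1 → p2)=F] refutes=True  ← countermodel

Result: NO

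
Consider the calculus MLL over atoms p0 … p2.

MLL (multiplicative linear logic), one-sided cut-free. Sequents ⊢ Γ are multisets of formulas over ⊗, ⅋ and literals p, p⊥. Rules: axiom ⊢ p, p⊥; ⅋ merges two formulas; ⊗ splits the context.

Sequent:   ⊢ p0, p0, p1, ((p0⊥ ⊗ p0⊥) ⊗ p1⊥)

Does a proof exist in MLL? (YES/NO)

Derivation (root first):
[⊗]  ⊢ p0, p0, p1, ((p0⊥ ⊗ p0⊥) ⊗ p1⊥)
  [⊗]  ⊢ p0, p0, (p0⊥ ⊗ p0⊥)
    [Ax]  ⊢ p0, p0⊥
    [Ax]  ⊢ p0, p0⊥
  [Ax]  ⊢ p1, p1⊥

Result: YES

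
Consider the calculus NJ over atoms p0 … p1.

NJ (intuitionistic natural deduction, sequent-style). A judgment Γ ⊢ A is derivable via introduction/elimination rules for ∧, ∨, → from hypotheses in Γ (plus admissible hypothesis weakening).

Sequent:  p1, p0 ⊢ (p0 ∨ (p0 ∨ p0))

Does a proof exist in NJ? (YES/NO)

Proof tree:
[∨I₂] p1, p0 ⊢ (p0 ∨ (p0 ∨ p0))
  [→E] p1, p0 ⊢ (p0 ∨ p0)
    [→I]  ⊢ (p0 → (p0 ∨ p0))
      [∨I₂] p0 ⊢ (p0 ∨ p0)
        [Ax] p0 ⊢ p0
    [Wk] p0, p1 ⊢ p0
      [Ax] p0 ⊢ p0

Result: YES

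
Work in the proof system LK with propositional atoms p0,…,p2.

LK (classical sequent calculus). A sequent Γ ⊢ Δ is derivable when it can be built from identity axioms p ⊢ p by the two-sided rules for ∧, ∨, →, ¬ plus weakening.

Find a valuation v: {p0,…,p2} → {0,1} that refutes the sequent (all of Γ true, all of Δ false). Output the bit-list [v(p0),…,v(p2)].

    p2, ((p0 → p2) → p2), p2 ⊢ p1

Search for a countermodel by truth-table:
  v=000: Γ:[p2=F, ((p0 → p2) → p2)=F, p2=F] Δ:[p1=F] refutes=False
  v=001: Γ:[p2=T, ((p0 → p2) → p2)=T, p2=T] Δ:[p1=F] refutes=True  ← countermodel

Result: [0, 0, 1]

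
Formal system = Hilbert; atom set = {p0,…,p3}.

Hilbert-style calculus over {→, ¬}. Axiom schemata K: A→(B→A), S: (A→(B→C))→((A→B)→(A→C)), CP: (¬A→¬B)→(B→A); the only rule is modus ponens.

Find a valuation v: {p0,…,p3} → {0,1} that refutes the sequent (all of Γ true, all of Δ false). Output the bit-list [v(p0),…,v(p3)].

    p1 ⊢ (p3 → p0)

Truth-table refutation:
  v=0000: Γ:[p1=F] Δ:[(p3 → p0)=T] refutes=False
  v=0001: Γ:[p1=F] Δ:[(p3 → p0)=F] refutes=False
  v=0010: Γ:[p1=F] Δ:[(p3 → p0)=T] refutes=False
  v=0011: Γ:[p1=F] Δ:[(p3 → p0)=F] refutes=False
  v=0100: Γ:[p1=T] Δ:[(p3 → p0)=T] refutes=False
  v=0101: Γ:[p1=T] Δ:[(p3 → p0)=F] refutes=True  ← countermodel

Result: [0, 1, 0, 1]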